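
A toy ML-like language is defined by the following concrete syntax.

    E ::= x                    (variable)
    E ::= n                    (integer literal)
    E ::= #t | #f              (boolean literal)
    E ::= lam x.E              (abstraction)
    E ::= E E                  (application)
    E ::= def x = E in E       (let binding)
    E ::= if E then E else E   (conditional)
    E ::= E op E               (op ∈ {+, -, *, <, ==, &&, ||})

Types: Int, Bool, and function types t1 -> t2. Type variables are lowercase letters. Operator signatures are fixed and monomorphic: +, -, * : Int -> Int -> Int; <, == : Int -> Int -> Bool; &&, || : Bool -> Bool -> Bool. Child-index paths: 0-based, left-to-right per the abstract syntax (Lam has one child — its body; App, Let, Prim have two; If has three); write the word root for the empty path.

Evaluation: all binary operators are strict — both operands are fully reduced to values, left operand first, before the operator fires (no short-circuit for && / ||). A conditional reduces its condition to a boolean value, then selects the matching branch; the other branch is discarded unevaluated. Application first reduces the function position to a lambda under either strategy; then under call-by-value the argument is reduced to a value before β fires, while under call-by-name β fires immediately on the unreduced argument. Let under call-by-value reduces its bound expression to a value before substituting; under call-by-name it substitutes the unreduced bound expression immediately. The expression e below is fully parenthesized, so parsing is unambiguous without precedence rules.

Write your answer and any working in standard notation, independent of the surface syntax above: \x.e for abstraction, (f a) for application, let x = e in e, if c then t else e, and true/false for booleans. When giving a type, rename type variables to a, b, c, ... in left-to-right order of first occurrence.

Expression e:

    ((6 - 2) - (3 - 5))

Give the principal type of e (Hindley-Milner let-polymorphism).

Answer: Int

Derivation:
  unify Int ~ Int
  unify Int ~ Int
  unify Int ~ Int
  unify Int ~ Int
  unify Int ~ Int
  unify Int ~ Int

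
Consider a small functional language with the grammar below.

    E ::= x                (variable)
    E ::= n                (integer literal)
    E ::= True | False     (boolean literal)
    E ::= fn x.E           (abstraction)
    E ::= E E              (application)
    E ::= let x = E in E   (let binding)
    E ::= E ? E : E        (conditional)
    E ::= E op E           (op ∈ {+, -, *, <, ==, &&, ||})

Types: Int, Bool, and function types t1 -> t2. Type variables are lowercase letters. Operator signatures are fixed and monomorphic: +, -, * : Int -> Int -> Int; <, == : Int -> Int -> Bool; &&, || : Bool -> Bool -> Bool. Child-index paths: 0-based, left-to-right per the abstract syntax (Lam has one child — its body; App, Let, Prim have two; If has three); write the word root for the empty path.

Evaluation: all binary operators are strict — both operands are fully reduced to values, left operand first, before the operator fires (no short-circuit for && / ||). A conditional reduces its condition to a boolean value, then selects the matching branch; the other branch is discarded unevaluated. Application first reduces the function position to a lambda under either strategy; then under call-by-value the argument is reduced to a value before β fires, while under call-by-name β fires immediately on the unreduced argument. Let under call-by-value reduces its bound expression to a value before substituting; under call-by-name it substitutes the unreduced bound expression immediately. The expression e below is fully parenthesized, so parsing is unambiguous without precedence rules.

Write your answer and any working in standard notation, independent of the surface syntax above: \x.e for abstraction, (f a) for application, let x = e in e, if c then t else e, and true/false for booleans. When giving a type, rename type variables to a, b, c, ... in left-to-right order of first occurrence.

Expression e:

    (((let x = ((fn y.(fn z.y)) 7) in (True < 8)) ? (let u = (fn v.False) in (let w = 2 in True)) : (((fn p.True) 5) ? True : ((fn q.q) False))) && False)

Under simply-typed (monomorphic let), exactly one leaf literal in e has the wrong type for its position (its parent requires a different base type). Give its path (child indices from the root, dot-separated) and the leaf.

Answer: 0.0.1.0 : true

Derivation:
y : a
\z._ : b -> a
\y._ : a -> b -> a
  unify a -> b -> a ~ Int -> c
  unify a ~ Int
  unify b -> Int ~ c
_ _ : b -> Int
let x : b -> Int
  unify Bool ~ Int
  FAIL: mismatch Bool ~ Int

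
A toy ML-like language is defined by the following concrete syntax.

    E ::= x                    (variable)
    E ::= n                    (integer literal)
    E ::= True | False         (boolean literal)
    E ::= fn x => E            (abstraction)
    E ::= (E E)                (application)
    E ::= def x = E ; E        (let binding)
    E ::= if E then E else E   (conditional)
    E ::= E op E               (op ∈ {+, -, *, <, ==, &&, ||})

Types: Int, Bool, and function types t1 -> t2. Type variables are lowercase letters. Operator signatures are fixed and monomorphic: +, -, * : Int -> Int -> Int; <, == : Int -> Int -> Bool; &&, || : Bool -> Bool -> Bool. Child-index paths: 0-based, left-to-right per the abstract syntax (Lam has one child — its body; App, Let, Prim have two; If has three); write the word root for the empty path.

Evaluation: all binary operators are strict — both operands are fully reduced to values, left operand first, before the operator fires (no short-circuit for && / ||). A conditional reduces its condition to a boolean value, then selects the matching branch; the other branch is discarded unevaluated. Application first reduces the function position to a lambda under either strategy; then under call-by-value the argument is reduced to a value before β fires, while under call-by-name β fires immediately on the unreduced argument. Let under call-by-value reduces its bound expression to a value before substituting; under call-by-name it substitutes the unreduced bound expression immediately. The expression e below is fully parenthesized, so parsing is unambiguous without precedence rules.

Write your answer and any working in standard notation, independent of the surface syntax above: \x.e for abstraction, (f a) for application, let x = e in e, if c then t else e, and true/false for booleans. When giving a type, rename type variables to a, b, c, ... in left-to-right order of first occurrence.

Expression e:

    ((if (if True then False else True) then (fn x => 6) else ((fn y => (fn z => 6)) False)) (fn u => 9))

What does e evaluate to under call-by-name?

Working:
step 0: ((if (if true then false else true) then (\x.6) else ((\y.(\z.6)) false)) (\u.9))
step 1: [if@0.0] ((if false then (\x.6) else ((\y.(\z.6)) false)) (\u.9))
step 2: [if@0] (((\y.(\z.6)) false) (\u.9))
step 3: [beta@0] ((\z.6) (\u.9))
step 4: [beta@root] 6

Answer: 6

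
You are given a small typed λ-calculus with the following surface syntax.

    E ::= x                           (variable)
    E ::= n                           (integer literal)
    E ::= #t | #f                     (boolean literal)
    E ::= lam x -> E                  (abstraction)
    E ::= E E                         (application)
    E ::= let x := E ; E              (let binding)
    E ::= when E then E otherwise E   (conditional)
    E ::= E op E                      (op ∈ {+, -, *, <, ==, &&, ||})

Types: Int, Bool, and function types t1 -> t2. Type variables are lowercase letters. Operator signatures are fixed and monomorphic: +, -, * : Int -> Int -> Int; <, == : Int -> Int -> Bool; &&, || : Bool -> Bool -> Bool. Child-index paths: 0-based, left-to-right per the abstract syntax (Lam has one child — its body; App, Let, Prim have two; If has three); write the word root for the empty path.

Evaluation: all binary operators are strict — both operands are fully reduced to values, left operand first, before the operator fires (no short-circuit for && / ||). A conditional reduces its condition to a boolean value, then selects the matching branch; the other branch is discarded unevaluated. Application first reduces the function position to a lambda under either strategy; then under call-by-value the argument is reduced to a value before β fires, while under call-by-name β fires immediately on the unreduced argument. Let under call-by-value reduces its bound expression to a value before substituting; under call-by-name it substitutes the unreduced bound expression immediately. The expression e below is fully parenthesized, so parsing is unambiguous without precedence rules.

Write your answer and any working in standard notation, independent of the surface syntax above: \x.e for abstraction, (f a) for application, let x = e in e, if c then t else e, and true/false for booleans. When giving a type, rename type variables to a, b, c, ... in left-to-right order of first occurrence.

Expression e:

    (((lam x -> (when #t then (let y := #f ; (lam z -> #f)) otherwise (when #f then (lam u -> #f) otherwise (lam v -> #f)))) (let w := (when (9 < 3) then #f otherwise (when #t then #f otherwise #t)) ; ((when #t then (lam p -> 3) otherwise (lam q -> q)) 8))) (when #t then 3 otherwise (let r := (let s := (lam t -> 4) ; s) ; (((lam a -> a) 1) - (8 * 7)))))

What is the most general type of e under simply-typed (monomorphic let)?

Derivation:
  unify Bool ~ Bool
let y : Bool
\z._ : b -> Bool
  unify Bool ~ Bool
\u._ : c -> Bool
\v._ : d -> Bool
  unify c -> Bool ~ d -> Bool
  unify c ~ d
  unify Bool ~ Bool
  unify b -> Bool ~ d -> Bool
  unify b ~ d
  unify Bool ~ Bool
\x._ : a -> d -> Bool
  unify Int ~ Int
  unify Int ~ Int
  unify Bool ~ Bool
  unify Bool ~ Bool
  unify Bool ~ Bool
  unify Bool ~ Bool
let w : Bool
  unify Bool ~ Bool
\p._ : e -> Int
q : f
\q._ : f -> f
  unify e -> Int ~ f -> f
  unify e ~ f
  unify Int ~ f
  unify Int -> Int ~ Int -> g
  unify Int ~ Int
  unify Int ~ g
_ _ : Int
  unify a -> d -> Bool ~ Int -> h
  unify a ~ Int
  unify d -> Bool ~ h
_ _ : d -> Bool
  unify Bool ~ Bool
\t._ : i -> Int
let s : i -> Int
s : i -> Int
let r : i -> Int
a : j
\a._ : j -> j
  unify j -> j ~ Int -> k
  unify j ~ Int
  unify Int ~ k
_ _ : Int
  unify Int ~ Int
  unify Int ~ Int
  unify Int ~ Int
  unify Int ~ Int
  unify Int ~ Int
  unify d -> Bool ~ Int -> l
  unify d ~ Int
  unify Bool ~ l
_ _ : Bool

Answer: Bool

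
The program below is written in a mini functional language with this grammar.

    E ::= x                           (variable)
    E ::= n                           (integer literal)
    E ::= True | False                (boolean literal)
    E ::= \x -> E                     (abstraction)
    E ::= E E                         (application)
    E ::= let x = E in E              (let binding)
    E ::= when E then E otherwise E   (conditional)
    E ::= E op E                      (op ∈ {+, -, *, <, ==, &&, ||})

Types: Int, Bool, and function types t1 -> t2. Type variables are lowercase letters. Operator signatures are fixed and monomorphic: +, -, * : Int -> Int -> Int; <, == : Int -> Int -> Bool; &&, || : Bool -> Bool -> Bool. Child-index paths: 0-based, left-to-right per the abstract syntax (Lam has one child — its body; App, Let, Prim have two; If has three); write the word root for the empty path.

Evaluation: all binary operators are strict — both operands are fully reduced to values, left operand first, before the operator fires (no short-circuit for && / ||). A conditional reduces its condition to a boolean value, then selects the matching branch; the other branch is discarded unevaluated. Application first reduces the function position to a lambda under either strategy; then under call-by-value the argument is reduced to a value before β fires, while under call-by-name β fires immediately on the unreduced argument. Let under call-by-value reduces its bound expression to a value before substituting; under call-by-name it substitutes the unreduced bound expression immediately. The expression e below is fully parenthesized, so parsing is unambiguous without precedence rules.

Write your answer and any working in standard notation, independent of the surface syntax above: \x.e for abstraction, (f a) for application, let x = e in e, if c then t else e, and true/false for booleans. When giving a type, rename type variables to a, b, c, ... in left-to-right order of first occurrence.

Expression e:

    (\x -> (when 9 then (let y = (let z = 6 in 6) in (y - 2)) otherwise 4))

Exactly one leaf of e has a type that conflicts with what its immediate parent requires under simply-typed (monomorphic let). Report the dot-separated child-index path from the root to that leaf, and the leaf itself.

Derivation:
  unify Int ~ Bool
  FAIL: mismatch Int ~ Bool

Answer: 0.0 : 9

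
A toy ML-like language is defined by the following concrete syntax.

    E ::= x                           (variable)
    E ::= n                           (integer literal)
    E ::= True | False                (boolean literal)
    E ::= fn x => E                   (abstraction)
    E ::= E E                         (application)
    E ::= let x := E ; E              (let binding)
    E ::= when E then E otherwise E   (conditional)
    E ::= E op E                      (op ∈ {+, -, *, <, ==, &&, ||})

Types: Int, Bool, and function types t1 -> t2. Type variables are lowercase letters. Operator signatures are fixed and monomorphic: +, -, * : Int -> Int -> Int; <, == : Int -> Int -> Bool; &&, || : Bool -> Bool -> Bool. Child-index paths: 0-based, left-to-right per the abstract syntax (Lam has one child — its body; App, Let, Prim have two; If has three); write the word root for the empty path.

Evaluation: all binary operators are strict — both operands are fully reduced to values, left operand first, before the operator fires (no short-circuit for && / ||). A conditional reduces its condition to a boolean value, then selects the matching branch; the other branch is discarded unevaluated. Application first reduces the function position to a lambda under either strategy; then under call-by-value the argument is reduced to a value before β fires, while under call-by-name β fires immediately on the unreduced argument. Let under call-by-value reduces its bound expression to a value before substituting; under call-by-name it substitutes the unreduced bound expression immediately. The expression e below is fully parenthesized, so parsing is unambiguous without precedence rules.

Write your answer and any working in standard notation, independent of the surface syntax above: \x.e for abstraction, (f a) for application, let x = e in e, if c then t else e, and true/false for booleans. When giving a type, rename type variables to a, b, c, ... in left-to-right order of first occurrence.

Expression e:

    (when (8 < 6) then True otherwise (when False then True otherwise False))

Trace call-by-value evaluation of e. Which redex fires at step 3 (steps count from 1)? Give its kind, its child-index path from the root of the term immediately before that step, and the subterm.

Answer: if at root : (if false then true else false)

Trace:
step 0: (if (8 < 6) then true else (if false then true else false))
step 1: [delta@0] (if false then true else (if false then true else false))
step 2: [if@root] (if false then true else false)
step 3: [if@root] false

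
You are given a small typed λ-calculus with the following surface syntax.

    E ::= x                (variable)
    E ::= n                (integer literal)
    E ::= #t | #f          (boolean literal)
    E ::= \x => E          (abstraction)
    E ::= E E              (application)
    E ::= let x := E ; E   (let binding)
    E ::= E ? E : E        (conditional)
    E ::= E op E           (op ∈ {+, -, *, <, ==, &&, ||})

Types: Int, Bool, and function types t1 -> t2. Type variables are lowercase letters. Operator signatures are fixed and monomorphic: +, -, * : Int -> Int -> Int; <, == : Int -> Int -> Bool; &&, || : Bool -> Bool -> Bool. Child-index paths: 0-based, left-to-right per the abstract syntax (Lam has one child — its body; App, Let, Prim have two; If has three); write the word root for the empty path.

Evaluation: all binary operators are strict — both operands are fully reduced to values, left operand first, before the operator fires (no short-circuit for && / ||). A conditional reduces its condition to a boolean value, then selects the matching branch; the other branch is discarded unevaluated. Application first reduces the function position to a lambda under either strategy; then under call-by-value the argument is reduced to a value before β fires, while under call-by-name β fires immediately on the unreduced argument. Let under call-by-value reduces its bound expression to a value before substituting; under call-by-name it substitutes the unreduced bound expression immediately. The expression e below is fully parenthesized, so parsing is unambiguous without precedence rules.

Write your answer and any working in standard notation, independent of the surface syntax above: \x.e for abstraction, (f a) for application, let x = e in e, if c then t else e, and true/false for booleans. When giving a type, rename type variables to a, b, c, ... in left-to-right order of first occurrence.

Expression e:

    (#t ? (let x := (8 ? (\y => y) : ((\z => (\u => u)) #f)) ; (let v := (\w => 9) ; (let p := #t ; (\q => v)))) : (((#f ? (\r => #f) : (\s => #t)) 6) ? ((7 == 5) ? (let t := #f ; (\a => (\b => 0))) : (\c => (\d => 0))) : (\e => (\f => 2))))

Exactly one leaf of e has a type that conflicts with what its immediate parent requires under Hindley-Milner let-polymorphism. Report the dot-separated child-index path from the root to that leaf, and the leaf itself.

Answer: 1.0.0 : 8

Derivation:
  unify Bool ~ Bool
  unify Int ~ Bool
  FAIL: mismatch Int ~ Bool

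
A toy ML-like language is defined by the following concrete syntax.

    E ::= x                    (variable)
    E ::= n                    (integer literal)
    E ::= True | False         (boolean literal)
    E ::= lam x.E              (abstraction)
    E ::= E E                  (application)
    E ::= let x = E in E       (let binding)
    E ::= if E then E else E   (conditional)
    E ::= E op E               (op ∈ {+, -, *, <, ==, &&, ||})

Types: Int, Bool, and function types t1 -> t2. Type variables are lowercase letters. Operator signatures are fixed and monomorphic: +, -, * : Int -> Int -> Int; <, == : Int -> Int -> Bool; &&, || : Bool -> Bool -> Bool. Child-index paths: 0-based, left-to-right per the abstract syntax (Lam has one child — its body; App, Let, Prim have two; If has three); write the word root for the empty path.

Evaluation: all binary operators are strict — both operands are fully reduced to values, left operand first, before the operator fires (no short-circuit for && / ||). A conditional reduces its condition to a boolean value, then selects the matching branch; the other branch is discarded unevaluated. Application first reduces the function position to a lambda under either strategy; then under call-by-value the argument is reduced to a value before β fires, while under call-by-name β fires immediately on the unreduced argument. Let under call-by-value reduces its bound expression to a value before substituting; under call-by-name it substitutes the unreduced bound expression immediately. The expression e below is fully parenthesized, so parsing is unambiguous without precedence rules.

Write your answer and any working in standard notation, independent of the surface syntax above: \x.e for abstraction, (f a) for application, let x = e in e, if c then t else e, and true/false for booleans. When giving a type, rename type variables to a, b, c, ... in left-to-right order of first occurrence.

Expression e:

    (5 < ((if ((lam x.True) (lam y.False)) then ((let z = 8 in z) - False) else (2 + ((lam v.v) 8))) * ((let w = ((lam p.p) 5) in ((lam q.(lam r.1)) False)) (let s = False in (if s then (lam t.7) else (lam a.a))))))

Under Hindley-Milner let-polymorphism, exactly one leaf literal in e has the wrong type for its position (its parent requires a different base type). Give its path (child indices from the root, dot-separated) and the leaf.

Working:
  unify Int ~ Int
\x._ : a -> Bool
\y._ : b -> Bool
  unify a -> Bool ~ (b -> Bool) -> c
  unify a ~ b -> Bool
  unify Bool ~ c
_ _ : Bool
  unify Bool ~ Bool
let z : Int
z : Int
  unify Int ~ Int
  unify Bool ~ Int
  FAIL: mismatch Bool ~ Int

Answer: 1.0.1.1 : false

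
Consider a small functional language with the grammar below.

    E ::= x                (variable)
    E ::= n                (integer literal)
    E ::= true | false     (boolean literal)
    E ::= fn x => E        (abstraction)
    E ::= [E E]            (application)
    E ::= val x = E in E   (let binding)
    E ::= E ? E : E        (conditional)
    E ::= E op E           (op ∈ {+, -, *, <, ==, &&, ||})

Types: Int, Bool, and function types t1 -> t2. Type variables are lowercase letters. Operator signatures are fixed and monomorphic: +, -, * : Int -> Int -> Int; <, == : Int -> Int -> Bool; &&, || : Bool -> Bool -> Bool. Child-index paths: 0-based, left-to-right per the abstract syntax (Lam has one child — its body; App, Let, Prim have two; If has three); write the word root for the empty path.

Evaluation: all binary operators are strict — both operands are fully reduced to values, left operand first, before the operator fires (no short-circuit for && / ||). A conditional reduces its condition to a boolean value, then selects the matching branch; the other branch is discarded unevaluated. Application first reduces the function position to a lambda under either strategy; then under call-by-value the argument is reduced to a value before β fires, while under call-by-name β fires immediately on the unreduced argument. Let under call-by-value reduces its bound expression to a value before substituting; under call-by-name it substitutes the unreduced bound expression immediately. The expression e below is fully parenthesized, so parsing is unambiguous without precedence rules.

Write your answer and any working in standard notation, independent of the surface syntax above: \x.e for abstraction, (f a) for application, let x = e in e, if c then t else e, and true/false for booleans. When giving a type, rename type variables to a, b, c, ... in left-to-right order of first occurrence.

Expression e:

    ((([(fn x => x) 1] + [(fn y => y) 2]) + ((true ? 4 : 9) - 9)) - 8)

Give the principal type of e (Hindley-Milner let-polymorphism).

Answer: Int

Working:
x : a
\x._ : a -> a
  unify a -> a ~ Int -> b
  unify a ~ Int
  unify Int ~ b
_ _ : Int
  unify Int ~ Int
y : c
\y._ : c -> c
  unify c -> c ~ Int -> d
  unify c ~ Int
  unify Int ~ d
_ _ : Int
  unify Int ~ Int
  unify Int ~ Int
  unify Bool ~ Bool
  unify Int ~ Int
  unify Int ~ Int
  unify Int ~ Int
  unify Int ~ Int
  unify Int ~ Int
  unify Int ~ Int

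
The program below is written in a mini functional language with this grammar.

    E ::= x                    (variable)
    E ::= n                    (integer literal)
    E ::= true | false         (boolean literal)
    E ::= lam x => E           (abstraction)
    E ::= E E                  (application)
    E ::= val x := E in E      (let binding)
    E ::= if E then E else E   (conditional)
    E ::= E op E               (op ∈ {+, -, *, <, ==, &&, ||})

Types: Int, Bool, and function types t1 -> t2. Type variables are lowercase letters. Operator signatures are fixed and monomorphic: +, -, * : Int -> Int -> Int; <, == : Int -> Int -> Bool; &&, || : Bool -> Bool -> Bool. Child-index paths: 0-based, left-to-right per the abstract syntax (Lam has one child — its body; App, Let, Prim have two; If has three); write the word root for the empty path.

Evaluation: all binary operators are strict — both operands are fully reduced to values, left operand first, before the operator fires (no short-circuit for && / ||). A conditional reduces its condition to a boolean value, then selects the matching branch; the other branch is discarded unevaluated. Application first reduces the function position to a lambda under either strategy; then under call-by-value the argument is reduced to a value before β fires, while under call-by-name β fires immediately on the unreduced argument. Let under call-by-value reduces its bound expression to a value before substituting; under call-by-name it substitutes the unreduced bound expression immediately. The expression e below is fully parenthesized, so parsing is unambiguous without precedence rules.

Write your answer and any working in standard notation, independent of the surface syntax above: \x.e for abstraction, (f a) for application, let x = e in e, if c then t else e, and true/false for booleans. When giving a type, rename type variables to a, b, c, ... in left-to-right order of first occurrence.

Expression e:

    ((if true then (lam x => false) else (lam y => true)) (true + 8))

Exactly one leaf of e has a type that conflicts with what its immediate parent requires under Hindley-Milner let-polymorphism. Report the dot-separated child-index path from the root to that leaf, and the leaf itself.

Trace:
  unify Bool ~ Bool
\x._ : a -> Bool
\y._ : b -> Bool
  unify a -> Bool ~ b -> Bool
  unify a ~ b
  unify Bool ~ Bool
  unify Bool ~ Int
  FAIL: mismatch Bool ~ Int

Answer: 1.0 : true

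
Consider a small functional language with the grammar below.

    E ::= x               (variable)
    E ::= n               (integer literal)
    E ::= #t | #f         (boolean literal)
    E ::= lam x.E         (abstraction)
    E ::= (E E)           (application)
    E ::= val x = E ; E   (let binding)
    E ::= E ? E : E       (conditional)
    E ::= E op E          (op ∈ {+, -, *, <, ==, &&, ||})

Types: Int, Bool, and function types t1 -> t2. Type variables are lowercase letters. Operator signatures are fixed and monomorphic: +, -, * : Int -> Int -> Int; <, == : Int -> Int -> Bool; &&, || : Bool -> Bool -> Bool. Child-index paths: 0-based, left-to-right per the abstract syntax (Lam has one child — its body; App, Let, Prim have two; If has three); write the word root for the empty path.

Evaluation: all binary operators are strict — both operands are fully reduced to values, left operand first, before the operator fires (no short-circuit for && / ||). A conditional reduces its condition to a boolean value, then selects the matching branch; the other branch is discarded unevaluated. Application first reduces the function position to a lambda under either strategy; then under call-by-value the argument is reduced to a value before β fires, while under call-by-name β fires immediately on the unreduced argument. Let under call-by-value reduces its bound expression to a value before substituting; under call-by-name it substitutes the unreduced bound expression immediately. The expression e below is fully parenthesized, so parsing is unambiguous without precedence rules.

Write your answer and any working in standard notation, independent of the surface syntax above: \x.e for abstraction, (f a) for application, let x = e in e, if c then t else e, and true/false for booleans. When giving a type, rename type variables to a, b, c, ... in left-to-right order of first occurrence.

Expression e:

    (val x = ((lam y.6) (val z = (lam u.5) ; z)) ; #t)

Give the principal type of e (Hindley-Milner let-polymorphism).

Answer: Bool

Working:
\y._ : a -> Int
\u._ : b -> Int
let z : forall. b -> Int
z : c -> Int
  unify a -> Int ~ (c -> Int) -> d
  unify a ~ c -> Int
  unify Int ~ d
_ _ : Int
let x : Int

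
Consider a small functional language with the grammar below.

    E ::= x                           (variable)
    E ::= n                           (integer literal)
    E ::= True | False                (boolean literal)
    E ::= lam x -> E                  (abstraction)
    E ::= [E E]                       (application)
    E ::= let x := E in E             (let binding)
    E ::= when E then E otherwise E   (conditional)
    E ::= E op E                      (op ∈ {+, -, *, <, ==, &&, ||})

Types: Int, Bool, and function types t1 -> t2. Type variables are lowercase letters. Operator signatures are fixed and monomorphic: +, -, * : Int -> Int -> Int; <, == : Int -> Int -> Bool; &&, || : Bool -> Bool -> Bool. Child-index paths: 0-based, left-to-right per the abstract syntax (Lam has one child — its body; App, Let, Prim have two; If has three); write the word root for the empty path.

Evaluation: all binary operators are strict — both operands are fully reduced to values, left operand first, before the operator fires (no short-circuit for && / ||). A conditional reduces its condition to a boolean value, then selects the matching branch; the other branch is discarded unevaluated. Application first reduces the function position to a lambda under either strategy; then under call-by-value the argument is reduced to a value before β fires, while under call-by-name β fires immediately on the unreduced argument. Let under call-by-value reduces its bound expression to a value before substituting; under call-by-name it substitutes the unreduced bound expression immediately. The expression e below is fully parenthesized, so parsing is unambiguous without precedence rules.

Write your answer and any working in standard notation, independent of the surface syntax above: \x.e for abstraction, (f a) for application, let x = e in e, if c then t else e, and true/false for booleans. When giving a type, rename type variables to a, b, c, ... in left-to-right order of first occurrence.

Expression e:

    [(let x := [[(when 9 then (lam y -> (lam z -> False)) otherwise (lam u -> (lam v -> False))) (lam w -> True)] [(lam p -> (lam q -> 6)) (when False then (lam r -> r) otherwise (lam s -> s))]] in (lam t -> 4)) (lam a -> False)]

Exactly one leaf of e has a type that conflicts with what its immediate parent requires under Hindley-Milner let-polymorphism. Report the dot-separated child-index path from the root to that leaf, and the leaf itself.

Answer: 0.0.0.0.0 : 9

Working:
  unify Int ~ Bool
  FAIL: mismatch Int ~ Bool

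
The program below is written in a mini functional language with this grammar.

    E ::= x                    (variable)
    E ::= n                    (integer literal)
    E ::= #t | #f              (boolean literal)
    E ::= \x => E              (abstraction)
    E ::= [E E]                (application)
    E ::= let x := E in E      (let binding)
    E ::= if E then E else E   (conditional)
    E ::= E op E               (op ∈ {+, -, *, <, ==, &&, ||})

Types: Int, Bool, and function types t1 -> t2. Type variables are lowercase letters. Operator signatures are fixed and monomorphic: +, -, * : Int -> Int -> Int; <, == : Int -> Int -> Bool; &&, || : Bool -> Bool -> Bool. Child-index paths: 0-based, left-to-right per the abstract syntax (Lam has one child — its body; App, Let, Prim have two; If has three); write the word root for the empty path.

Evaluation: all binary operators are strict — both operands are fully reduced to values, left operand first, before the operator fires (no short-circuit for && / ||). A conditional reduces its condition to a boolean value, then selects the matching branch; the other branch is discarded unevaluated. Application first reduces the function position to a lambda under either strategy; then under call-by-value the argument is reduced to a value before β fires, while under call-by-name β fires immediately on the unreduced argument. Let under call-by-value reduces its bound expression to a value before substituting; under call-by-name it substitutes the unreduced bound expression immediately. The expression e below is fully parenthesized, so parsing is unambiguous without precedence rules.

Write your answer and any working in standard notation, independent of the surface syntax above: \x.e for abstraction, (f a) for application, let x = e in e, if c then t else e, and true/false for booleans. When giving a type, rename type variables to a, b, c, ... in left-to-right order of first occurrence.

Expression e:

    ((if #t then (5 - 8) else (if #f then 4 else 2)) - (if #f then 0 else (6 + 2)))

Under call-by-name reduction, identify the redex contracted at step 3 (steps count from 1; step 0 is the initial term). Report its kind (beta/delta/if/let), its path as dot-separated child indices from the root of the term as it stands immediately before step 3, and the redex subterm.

Answer: if at 1 : (if false then 0 else (6 + 2))

Trace:
step 0: ((if true then (5 - 8) else (if false then 4 else 2)) - (if false then 0 else (6 + 2)))
step 1: [if@0] ((5 - 8) - (if false then 0 else (6 + 2)))
step 2: [delta@0] (-3 - (if false then 0 else (6 + 2)))
step 3: [if@1] (-3 - (6 + 2))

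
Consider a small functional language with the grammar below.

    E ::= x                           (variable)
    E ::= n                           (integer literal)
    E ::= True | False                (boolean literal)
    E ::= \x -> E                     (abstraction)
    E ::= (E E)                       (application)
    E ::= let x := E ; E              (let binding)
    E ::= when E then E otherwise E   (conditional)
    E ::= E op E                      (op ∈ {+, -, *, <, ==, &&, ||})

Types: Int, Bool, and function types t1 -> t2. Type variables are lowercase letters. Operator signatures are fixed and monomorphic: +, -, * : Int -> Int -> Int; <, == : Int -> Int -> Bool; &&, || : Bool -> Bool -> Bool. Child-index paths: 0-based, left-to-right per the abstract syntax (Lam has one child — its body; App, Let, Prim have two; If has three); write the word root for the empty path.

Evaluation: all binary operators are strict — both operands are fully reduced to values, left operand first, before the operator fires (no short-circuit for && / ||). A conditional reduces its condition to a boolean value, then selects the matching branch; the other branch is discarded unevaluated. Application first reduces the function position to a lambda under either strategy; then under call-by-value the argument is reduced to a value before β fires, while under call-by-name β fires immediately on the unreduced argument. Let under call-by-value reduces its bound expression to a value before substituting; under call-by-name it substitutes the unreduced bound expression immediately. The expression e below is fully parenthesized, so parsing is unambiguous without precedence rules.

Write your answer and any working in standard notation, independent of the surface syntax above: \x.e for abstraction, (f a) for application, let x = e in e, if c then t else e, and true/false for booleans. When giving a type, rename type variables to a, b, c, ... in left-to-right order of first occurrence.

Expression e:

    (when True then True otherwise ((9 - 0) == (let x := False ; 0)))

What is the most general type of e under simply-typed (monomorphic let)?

Answer: Bool

Trace:
  unify Bool ~ Bool
  unify Int ~ Int
  unify Int ~ Int
  unify Int ~ Int
let x : Bool
  unify Int ~ Int
  unify Bool ~ Bool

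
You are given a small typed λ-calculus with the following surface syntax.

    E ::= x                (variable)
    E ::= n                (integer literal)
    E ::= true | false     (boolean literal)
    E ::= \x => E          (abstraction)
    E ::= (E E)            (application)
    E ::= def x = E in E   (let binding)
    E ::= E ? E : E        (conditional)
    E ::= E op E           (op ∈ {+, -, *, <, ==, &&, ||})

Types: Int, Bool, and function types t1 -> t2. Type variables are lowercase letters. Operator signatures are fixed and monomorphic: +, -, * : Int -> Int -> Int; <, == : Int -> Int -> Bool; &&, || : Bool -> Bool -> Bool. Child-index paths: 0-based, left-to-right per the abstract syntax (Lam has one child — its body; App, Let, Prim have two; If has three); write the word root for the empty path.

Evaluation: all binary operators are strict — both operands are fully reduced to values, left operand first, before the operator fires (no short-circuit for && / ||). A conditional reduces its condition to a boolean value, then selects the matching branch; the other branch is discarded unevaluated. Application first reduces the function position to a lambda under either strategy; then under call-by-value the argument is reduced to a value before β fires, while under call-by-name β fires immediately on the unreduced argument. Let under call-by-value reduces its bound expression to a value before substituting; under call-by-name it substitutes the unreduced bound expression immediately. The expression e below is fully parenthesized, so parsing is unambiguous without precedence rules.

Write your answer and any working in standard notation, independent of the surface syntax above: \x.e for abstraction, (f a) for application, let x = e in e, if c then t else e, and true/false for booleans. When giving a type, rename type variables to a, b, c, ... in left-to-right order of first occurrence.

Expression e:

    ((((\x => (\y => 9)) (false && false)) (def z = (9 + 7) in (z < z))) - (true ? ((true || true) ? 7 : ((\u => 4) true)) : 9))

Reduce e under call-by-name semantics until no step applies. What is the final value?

Derivation:
step 0: ((((\x.(\y.9)) (false && false)) (let z = (9 + 7) in (z < z))) - (if true then (if (true || true) then 7 else ((\u.4) true)) else 9))
step 1: [beta@0.0] (((\y.9) (let z = (9 + 7) in (z < z))) - (if true then (if (true || true) then 7 else ((\u.4) true)) else 9))
step 2: [beta@0] (9 - (if true then (if (true || true) then 7 else ((\u.4) true)) else 9))
step 3: [if@1] (9 - (if (true || true) then 7 else ((\u.4) true)))
step 4: [delta@1.0] (9 - (if true then 7 else ((\u.4) true)))
step 5: [if@1] (9 - 7)
step 6: [delta@root] 2

Answer: 2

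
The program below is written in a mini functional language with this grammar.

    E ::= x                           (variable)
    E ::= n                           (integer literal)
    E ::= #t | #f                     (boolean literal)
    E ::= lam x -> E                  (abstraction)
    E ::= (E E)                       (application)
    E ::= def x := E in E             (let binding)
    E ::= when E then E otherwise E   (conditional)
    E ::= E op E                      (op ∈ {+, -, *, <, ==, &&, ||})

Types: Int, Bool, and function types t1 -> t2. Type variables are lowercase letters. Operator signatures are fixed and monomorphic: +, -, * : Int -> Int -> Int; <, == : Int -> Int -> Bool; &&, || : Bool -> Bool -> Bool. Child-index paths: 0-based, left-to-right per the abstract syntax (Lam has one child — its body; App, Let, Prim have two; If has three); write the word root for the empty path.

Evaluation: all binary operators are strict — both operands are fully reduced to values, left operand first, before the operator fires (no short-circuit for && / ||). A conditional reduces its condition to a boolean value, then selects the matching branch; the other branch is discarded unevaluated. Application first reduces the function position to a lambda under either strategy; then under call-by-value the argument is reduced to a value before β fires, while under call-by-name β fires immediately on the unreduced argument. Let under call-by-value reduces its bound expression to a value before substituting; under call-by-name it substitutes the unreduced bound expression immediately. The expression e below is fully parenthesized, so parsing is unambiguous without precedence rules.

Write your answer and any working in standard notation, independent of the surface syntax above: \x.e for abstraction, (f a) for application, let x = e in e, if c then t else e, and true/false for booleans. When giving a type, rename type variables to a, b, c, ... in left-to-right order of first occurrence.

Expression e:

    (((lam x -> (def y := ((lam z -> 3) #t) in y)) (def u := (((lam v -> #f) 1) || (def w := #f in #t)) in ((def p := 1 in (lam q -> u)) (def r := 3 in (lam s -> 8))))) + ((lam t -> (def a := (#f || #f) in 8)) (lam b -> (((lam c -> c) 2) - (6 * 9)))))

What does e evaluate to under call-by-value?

Trace:
step 0: (((\x.(let y = ((\z.3) true) in y)) (let u = (((\v.false) 1) || (let w = false in true)) in ((let p = 1 in (\q.u)) (let r = 3 in (\s.8))))) + ((\t.(let a = (false || false) in 8)) (\b.(((\c.c) 2) - (6 * 9)))))
step 1: [beta@0.1.0.0] (((\x.(let y = ((\z.3) true) in y)) (let u = (false || (let w = false in true)) in ((let p = 1 in (\q.u)) (let r = 3 in (\s.8))))) + ((\t.(let a = (false || false) in 8)) (\b.(((\c.c) 2) - (6 * 9)))))
step 2: [let@0.1.0.1] (((\x.(let y = ((\z.3) true) in y)) (let u = (false || true) in ((let p = 1 in (\q.u)) (let r = 3 in (\s.8))))) + ((\t.(let a = (false || false) in 8)) (\b.(((\c.c) 2) - (6 * 9)))))
step 3: [delta@0.1.0] (((\x.(let y = ((\z.3) true) in y)) (let u = true in ((let p = 1 in (\q.u)) (let r = 3 in (\s.8))))) + ((\t.(let a = (false || false) in 8)) (\b.(((\c.c) 2) - (6 * 9)))))
step 4: [let@0.1] (((\x.(let y = ((\z.3) true) in y)) ((let p = 1 in (\q.true)) (let r = 3 in (\s.8)))) + ((\t.(let a = (false || false) in 8)) (\b.(((\c.c) 2) - (6 * 9)))))
step 5: [let@0.1.0] (((\x.(let y = ((\z.3) true) in y)) ((\q.true) (let r = 3 in (\s.8)))) + ((\t.(let a = (false || false) in 8)) (\b.(((\c.c) 2) - (6 * 9)))))
step 6: [let@0.1.1] (((\x.(let y = ((\z.3) true) in y)) ((\q.true) (\s.8))) + ((\t.(let a = (false || false) in 8)) (\b.(((\c.c) 2) - (6 * 9)))))
step 7: [beta@0.1] (((\x.(let y = ((\z.3) true) in y)) true) + ((\t.(let a = (false || false) in 8)) (\b.(((\c.c) 2) - (6 * 9)))))
step 8: [beta@0] ((let y = ((\z.3) true) in y) + ((\t.(let a = (false || false) in 8)) (\b.(((\c.c) 2) - (6 * 9)))))
step 9: [beta@0.0] ((let y = 3 in y) + ((\t.(let a = (false || false) in 8)) (\b.(((\c.c) 2) - (6 * 9)))))
step 10: [let@0] (3 + ((\t.(let a = (false || false) in 8)) (\b.(((\c.c) 2) - (6 * 9)))))
step 11: [beta@1] (3 + (let a = (false || false) in 8))
step 12: [delta@1.0] (3 + (let a = false in 8))
step 13: [let@1] (3 + 8)
step 14: [delta@root] 11

Answer: 11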